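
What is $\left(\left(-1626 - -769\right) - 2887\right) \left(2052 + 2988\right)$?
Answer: $-18869760$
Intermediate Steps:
$\left(\left(-1626 - -769\right) - 2887\right) \left(2052 + 2988\right) = \left(\left(-1626 + 769\right) - 2887\right) 5040 = \left(-857 - 2887\right) 5040 = \left(-3744\right) 5040 = -18869760$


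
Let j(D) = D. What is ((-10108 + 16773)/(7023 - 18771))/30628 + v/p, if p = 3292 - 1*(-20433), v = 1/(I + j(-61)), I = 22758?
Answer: -8904842527/480786438303600 ≈ -1.8521e-5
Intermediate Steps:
v = 1/22697 (v = 1/(22758 - 61) = 1/22697 ≈ 4.4059e-5)
p = 23725 (p = 3292 + 20433 = 23725)
((-10108 + 16773)/(7023 - 18771))/30628 + v/p = ((-10108 + 16773)/(7023 - 18771))/30628 + (1/22697)/23725 = (6665/(-11748))*(1/30628) + (1/22697)*(1/23725) = (6665*(-1/11748))*(1/30628) + 1/538486325 = -6665/11748*1/30628 + 1/538486325 = -215/11607024 + 1/538486325 = -8904842527/480786438303600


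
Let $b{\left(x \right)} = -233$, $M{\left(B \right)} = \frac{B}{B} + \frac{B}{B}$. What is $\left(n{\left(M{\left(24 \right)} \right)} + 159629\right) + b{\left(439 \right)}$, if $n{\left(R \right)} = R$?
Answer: $159398$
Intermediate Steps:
$M{\left(B \right)} = 2$ ($M{\left(B \right)} = 1 + 1 = 2$)
$\left(n{\left(M{\left(24 \right)} \right)} + 159629\right) + b{\left(439 \right)} = \left(2 + 159629\right) - 233 = 159631 - 233 = 159398$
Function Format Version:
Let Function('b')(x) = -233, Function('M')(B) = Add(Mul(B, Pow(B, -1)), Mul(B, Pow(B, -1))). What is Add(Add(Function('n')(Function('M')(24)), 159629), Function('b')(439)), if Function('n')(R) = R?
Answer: 159398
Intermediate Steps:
Function('M')(B) = 2 (Function('M')(B) = Add(1, 1) = 2)
Add(Add(Function('n')(Function('M')(24)), 159629), Function('b')(439)) = Add(Add(2, 159629), -233) = Add(159631, -233) = 159398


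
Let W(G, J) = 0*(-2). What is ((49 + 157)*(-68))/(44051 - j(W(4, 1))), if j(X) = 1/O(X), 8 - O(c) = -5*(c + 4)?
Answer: -392224/1233427 ≈ -0.31800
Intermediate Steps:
W(G, J) = 0
O(c) = 28 + 5*c (O(c) = 8 - (-5)*(c + 4) = 8 - (-5)*(4 + c) = 8 - (-20 - 5*c) = 8 + (20 + 5*c) = 28 + 5*c)
j(X) = 1/(28 + 5*X)
((49 + 157)*(-68))/(44051 - j(W(4, 1))) = ((49 + 157)*(-68))/(44051 - 1/(28 + 5*0)) = (206*(-68))/(44051 - 1/(28 + 0)) = -14008/(44051 - 1/28) = -14008/1233427/28 = -14008*28/1233427 = -392224/1233427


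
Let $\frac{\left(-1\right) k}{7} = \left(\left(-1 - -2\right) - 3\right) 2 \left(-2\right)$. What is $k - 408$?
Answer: $-464$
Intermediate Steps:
$k = -56$ ($k = - 7 \left(\left(-1 - -2\right) - 3\right) 2 \left(-2\right) = - 7 \left(\left(-1 + 2\right) - 3\right) \left(-4\right) = - 7 \left(1 - 3\right) \left(-4\right) = - 7 \left(\left(-2\right) \left(-4\right)\right) = \left(-7\right) 8 = -56$)
$k - 408 = -56 - 408 = -464$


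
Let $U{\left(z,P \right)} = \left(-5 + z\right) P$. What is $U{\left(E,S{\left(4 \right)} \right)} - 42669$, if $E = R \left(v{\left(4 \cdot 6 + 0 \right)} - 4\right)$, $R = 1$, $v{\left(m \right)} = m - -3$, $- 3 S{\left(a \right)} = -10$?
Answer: $-42609$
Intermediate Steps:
$S{\left(a \right)} = \frac{10}{3}$ ($S{\left(a \right)} = \left(- \frac{1}{3}\right) \left(-10\right) = \frac{10}{3}$)
$v{\left(m \right)} = 3 + m$ ($v{\left(m \right)} = m + 3 = 3 + m$)
$E = 23$ ($E = 1 \left(\left(3 + \left(4 \cdot 6 + 0\right)\right) - 4\right) = 1 \left(\left(3 + \left(24 + 0\right)\right) - 4\right) = 1 \left(\left(3 + 24\right) - 4\right) = 1 \left(27 - 4\right) = 1 \cdot 23 = 23$)
$U{\left(z,P \right)} = P \left(-5 + z\right)$
$U{\left(E,S{\left(4 \right)} \right)} - 42669 = \frac{10 \left(-5 + 23\right)}{3} - 42669 = \frac{10}{3} \cdot 18 - 42669 = 60 - 42669 = -42609$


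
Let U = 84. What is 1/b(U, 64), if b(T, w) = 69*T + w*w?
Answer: 1/9892 ≈ 0.00010109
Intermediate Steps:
b(T, w) = w² + 69*T (b(T, w) = 69*T + w² = w² + 69*T)
1/b(U, 64) = 1/(64² + 69*84) = 1/(4096 + 5796) = 1/9892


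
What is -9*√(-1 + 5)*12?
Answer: -216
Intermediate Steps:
-9*√(-1 + 5)*12 = -9*√4*12 = -9*2*12 = -18*12 = -216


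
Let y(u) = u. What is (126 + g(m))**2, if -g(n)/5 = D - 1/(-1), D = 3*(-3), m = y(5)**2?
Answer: 27556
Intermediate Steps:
m = 25 (m = 5**2 = 25)
D = -9
g(n) = 40 (g(n) = -5*(-9 - 1/(-1)) = -5*(-9 - 1*(-1)) = -5*(-9 + 1) = -5*(-8) = 40)
(126 + g(m))**2 = (126 + 40)**2 = 166**2 = 27556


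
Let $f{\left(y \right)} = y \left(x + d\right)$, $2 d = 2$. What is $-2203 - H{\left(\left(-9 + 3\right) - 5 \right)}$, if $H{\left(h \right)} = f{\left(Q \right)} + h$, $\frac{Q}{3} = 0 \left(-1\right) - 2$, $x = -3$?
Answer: $-2204$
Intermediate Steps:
$d = 1$ ($d = \frac{1}{2} \cdot 2 = 1$)
$Q = -6$ ($Q = 3 \left(0 \left(-1\right) - 2\right) = 3 \left(0 - 2\right) = 3 \left(-2\right) = -6$)
$f{\left(y \right)} = - 2 y$ ($f{\left(y \right)} = y \left(-3 + 1\right) = y \left(-2\right) = - 2 y$)
$H{\left(h \right)} = 12 + h$ ($H{\left(h \right)} = \left(-2\right) \left(-6\right) + h = 12 + h$)
$-2203 - H{\left(\left(-9 + 3\right) - 5 \right)} = -2203 - \left(12 + \left(\left(-9 + 3\right) - 5\right)\right) = -2203 - \left(12 - 11\right) = -2203 - 1 = -2204$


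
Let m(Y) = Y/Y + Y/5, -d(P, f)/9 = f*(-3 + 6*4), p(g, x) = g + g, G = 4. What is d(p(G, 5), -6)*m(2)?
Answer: 7938/5 ≈ 1587.6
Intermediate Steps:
p(g, x) = 2*g
d(P, f) = -189*f (d(P, f) = -9*f*(-3 + 6*4) = -9*f*(-3 + 24) = -9*f*21 = -189*f)
m(Y) = 1 + Y/5 (m(Y) = 1 + Y*(⅕) = 1 + Y/5)
d(p(G, 5), -6)*m(2) = (-189*(-6))*(1 + (⅕)*2) = 1134*(1 + ⅖) = 1134*(7/5) = 7938/5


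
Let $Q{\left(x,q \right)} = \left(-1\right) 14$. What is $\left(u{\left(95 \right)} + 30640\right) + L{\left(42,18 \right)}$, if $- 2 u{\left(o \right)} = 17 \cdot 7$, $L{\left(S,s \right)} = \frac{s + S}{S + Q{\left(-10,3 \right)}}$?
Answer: $\frac{428157}{14} \approx 30583.0$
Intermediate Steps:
$Q{\left(x,q \right)} = -14$
$L{\left(S,s \right)} = \frac{S + s}{-14 + S}$ ($L{\left(S,s \right)} = \frac{s + S}{S - 14} = \frac{S + s}{-14 + S}$)
$u{\left(o \right)} = - \frac{119}{2}$ ($u{\left(o \right)} = - \frac{17 \cdot 7}{2} = \left(- \frac{1}{2}\right) 119 = - \frac{119}{2}$)
$\left(u{\left(95 \right)} + 30640\right) + L{\left(42,18 \right)} = \left(- \frac{119}{2} + 30640\right) + \frac{42 + 18}{-14 + 42} = \frac{61161}{2} + \frac{1}{28} \cdot 60 = \frac{61161}{2} + \frac{15}{7} = \frac{428157}{14}$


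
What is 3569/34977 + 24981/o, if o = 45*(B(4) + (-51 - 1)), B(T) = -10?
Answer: -31992701/3614290 ≈ -8.8517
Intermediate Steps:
o = -2790 (o = 45*(-10 + (-51 - 1)) = 45*(-10 - 52) = 45*(-62) = -2790)
3569/34977 + 24981/o = 3569/34977 + 24981/(-2790) = 3569*(1/34977) + 24981*(-1/2790) = 3569/34977 - 8327/930 = -31992701/3614290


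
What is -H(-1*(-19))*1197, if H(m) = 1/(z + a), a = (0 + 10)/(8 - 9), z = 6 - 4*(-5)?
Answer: -1197/16 ≈ -74.813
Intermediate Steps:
z = 26 (z = 6 + 20 = 26)
a = -10 (a = 10/(-1) = 10*(-1) = -10)
H(m) = 1/16 (H(m) = 1/(26 - 10) = 1/16)
-H(-1*(-19))*1197 = -1197/16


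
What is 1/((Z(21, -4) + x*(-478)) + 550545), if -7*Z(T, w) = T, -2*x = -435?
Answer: 1/446577 ≈ 2.2393e-6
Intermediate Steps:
x = 435/2 (x = -½*(-435) = 435/2 ≈ 217.50)
Z(T, w) = -T/7
1/((Z(21, -4) + x*(-478)) + 550545) = 1/((-⅐*21 + (435/2)*(-478)) + 550545) = 1/((-3 - 103965) + 550545) = 1/(-103968 + 550545) = 1/446577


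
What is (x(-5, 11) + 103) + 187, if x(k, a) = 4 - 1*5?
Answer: 289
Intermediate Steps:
x(k, a) = -1 (x(k, a) = 4 - 5 = -1)
(x(-5, 11) + 103) + 187 = (-1 + 103) + 187 = 102 + 187 = 289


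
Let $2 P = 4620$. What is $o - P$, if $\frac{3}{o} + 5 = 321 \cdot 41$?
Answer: $- \frac{30390357}{13156} \approx -2310.0$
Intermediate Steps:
$o = \frac{3}{13156}$ ($o = \frac{3}{-5 + 321 \cdot 41} = \frac{3}{-5 + 13161} = \frac{3}{13156} \approx 0.00022803$)
$P = 2310$ ($P = \frac{1}{2} \cdot 4620 = 2310$)
$o - P = \frac{3}{13156} - 2310 = - \frac{30390357}{13156}$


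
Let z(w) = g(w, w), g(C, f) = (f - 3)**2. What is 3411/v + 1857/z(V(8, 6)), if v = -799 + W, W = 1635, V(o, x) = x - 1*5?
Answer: 97881/209 ≈ 468.33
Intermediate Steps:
V(o, x) = -5 + x (V(o, x) = x - 5 = -5 + x)
g(C, f) = (-3 + f)**2
v = 836 (v = -799 + 1635 = 836)
z(w) = (-3 + w)**2
3411/v + 1857/z(V(8, 6)) = 3411/836 + 1857/((-3 + (-5 + 6))**2) = 3411*(1/836) + 1857/((-3 + 1)**2) = 3411/836 + 1857/((-2)**2) = 3411/836 + 1857/4 = 97881/209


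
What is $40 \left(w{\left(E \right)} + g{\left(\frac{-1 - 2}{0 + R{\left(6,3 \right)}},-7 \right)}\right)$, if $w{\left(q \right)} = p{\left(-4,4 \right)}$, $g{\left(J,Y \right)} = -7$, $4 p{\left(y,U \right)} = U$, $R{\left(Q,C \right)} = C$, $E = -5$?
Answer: $-240$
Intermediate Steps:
$p{\left(y,U \right)} = \frac{U}{4}$
$w{\left(q \right)} = 1$ ($w{\left(q \right)} = \frac{1}{4} \cdot 4 = 1$)
$40 \left(w{\left(E \right)} + g{\left(\frac{-1 - 2}{0 + R{\left(6,3 \right)}},-7 \right)}\right) = 40 \left(1 - 7\right) = 40 \left(-6\right) = -240$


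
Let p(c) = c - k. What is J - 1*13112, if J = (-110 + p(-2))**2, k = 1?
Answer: -343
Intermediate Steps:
p(c) = -1 + c (p(c) = c - 1*1 = c - 1 = -1 + c)
J = 12769 (J = (-110 + (-1 - 2))**2 = (-110 - 3)**2 = (-113)**2 = 12769)
J - 1*13112 = 12769 - 1*13112 = 12769 - 13112 = -343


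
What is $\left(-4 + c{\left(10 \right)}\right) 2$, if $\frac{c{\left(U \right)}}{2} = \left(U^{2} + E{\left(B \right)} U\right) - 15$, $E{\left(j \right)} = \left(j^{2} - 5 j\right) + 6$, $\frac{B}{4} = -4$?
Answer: $14012$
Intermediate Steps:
$B = -16$ ($B = 4 \left(-4\right) = -16$)
$E{\left(j \right)} = 6 + j^{2} - 5 j$
$c{\left(U \right)} = -30 + 2 U^{2} + 684 U$ ($c{\left(U \right)} = 2 \left(\left(U^{2} + \left(6 + \left(-16\right)^{2} - -80\right) U\right) - 15\right) = 2 \left(\left(U^{2} + \left(6 + 256 + 80\right) U\right) - 15\right) = 2 \left(\left(U^{2} + 342 U\right) - 15\right) = 2 \left(-15 + U^{2} + 342 U\right) = -30 + 2 U^{2} + 684 U$)
$\left(-4 + c{\left(10 \right)}\right) 2 = \left(-4 + \left(-30 + 2 \cdot 10^{2} + 684 \cdot 10\right)\right) 2 = \left(-4 + \left(-30 + 2 \cdot 100 + 6840\right)\right) 2 = \left(-4 + \left(-30 + 200 + 6840\right)\right) 2 = \left(-4 + 7010\right) 2 = 7006 \cdot 2 = 14012$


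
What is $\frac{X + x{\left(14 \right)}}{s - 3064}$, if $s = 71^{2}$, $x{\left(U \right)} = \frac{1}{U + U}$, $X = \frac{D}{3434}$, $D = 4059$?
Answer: $\frac{58543}{95046252} \approx 0.00061594$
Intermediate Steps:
$X = \frac{4059}{3434} \approx 1.182$
$x{\left(U \right)} = \frac{1}{2 U}$
$s = 5041$
$\frac{X + x{\left(14 \right)}}{s - 3064} = \frac{\frac{4059}{3434} + \frac{1}{2 \cdot 14}}{5041 - 3064} = \frac{\frac{4059}{3434} + \frac{1}{2} \cdot \frac{1}{14}}{1977} = \left(\frac{4059}{3434} + \frac{1}{28}\right) \frac{1}{1977} = \frac{58543}{48076} \cdot \frac{1}{1977} = \frac{58543}{95046252}$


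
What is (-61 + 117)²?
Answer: 3136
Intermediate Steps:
(-61 + 117)² = 56² = 3136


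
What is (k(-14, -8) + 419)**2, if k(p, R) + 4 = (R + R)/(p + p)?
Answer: 8462281/49 ≈ 1.7270e+5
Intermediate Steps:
k(p, R) = -4 + R/p (k(p, R) = -4 + (R + R)/(p + p) = -4 + (2*R)/((2*p)) = -4 + (2*R)*(1/(2*p)) = -4 + R/p)
(k(-14, -8) + 419)**2 = ((-4 - 8/(-14)) + 419)**2 = ((-4 - 8*(-1/14)) + 419)**2 = ((-4 + 4/7) + 419)**2 = (-24/7 + 419)**2 = (2909/7)**2 = 8462281/49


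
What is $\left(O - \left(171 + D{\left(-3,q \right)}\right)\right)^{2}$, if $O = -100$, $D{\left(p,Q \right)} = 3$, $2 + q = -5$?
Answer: $75076$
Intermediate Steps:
$q = -7$ ($q = -2 - 5 = -7$)
$\left(O - \left(171 + D{\left(-3,q \right)}\right)\right)^{2} = \left(-100 - 174\right)^{2} = \left(-274\right)^{2} = 75076$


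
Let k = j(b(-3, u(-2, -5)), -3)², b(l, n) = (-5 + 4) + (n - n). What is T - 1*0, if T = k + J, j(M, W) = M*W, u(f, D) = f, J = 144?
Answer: 153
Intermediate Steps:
b(l, n) = -1 (b(l, n) = -1 + 0 = -1)
k = 9 (k = (-1*(-3))² = 3² = 9)
T = 153 (T = 9 + 144 = 153)
T - 1*0 = 153 - 1*0 = 153 + 0 = 153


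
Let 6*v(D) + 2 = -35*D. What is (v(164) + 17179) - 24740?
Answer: -8518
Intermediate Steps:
v(D) = -⅓ - 35*D/6 (v(D) = -⅓ + (-35*D)/6 = -⅓ - 35*D/6)
(v(164) + 17179) - 24740 = ((-⅓ - 35/6*164) + 17179) - 24740 = ((-⅓ - 2870/3) + 17179) - 24740 = (-957 + 17179) - 24740 = 16222 - 24740 = -8518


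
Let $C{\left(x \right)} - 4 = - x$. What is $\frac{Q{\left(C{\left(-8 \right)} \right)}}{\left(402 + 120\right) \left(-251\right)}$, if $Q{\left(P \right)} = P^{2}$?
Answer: $- \frac{8}{7279} \approx -0.0010991$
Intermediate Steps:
$C{\left(x \right)} = 4 - x$
$\frac{Q{\left(C{\left(-8 \right)} \right)}}{\left(402 + 120\right) \left(-251\right)} = \frac{\left(4 - -8\right)^{2}}{\left(402 + 120\right) \left(-251\right)} = \frac{\left(4 + 8\right)^{2}}{522 \left(-251\right)} = \frac{12^{2}}{-131022} = 144 \left(- \frac{1}{131022}\right) = - \frac{8}{7279}$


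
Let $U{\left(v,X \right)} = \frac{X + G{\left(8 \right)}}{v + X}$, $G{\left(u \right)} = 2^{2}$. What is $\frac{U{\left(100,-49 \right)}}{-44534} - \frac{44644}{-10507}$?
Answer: $\frac{4828449691}{1136374078} \approx 4.249$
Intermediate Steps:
$G{\left(u \right)} = 4$
$U{\left(v,X \right)} = \frac{4 + X}{X + v}$ ($U{\left(v,X \right)} = \frac{X + 4}{v + X} = \frac{4 + X}{X + v}$)
$\frac{U{\left(100,-49 \right)}}{-44534} - \frac{44644}{-10507} = \frac{\frac{1}{-49 + 100} \left(4 - 49\right)}{-44534} - \frac{44644}{-10507} = \frac{1}{51} \left(-45\right) \left(- \frac{1}{44534}\right) - - \frac{44644}{10507} = \frac{1}{51} \left(-45\right) \left(- \frac{1}{44534}\right) + \frac{44644}{10507} = \left(- \frac{15}{17}\right) \left(- \frac{1}{44534}\right) + \frac{44644}{10507} = \frac{15}{757078} + \frac{44644}{10507} = \frac{4828449691}{1136374078}$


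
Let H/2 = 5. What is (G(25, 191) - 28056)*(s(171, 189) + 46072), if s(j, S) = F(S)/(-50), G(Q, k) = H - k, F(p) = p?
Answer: -65041416407/50 ≈ -1.3008e+9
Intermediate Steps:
H = 10 (H = 2*5 = 10)
G(Q, k) = 10 - k
s(j, S) = -S/50 (s(j, S) = S/(-50) = S*(-1/50) = -S/50)
(G(25, 191) - 28056)*(s(171, 189) + 46072) = ((10 - 1*191) - 28056)*(-1/50*189 + 46072) = ((10 - 191) - 28056)*(-189/50 + 46072) = (-181 - 28056)*(2303411/50) = -28237*2303411/50 = -65041416407/50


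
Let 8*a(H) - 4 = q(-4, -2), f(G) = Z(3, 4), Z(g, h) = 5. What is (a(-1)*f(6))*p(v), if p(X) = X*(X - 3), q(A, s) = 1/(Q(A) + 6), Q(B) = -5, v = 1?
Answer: -25/4 ≈ -6.2500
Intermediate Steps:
f(G) = 5
q(A, s) = 1 (q(A, s) = 1/(-5 + 6) = 1/1 = 1)
a(H) = 5/8 (a(H) = 1/2 + (1/8)*1 = 1/2 + 1/8 = 5/8)
p(X) = X*(-3 + X)
(a(-1)*f(6))*p(v) = ((5/8)*5)*(1*(-3 + 1)) = 25*(1*(-2))/8 = (25/8)*(-2) = -25/4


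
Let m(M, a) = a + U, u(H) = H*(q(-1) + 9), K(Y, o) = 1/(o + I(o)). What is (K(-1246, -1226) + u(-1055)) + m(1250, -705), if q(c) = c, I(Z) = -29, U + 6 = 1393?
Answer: -9736291/1255 ≈ -7758.0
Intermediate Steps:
U = 1387 (U = -6 + 1393 = 1387)
K(Y, o) = 1/(-29 + o) (K(Y, o) = 1/(o - 29) = 1/(-29 + o))
u(H) = 8*H (u(H) = H*(-1 + 9) = H*8 = 8*H)
m(M, a) = 1387 + a (m(M, a) = a + 1387 = 1387 + a)
(K(-1246, -1226) + u(-1055)) + m(1250, -705) = (1/(-29 - 1226) + 8*(-1055)) + (1387 - 705) = (1/(-1255) - 8440) + 682 = (-1/1255 - 8440) + 682 = -10592201/1255 + 682 = -9736291/1255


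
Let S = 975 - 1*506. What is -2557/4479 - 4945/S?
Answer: -23347888/2100651 ≈ -11.115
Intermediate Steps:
S = 469 (S = 975 - 506 = 469)
-2557/4479 - 4945/S = -2557/4479 - 4945/469 = -23347888/2100651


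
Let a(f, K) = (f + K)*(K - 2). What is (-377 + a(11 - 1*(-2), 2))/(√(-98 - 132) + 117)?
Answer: -44109/13919 + 377*I*√230/13919 ≈ -3.169 + 0.41077*I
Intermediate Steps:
a(f, K) = (-2 + K)*(K + f) (a(f, K) = (K + f)*(-2 + K) = (-2 + K)*(K + f))
(-377 + a(11 - 1*(-2), 2))/(√(-98 - 132) + 117) = (-377 + (2² - 2*2 - 2*(11 - 1*(-2)) + 2*(11 - 1*(-2))))/(√(-98 - 132) + 117) = (-377 + (4 - 4 - 2*(11 + 2) + 2*(11 + 2)))/(√(-230) + 117) = (-377 + (4 - 4 - 2*13 + 2*13))/(I*√230 + 117) = (-377 + (4 - 4 - 26 + 26))/(117 + I*√230) = (-377 + 0)/(117 + I*√230) = -377/(117 + I*√230)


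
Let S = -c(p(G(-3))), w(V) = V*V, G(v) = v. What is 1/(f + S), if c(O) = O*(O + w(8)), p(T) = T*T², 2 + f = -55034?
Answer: -1/54037 ≈ -1.8506e-5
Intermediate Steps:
f = -55036 (f = -2 - 55034 = -55036)
w(V) = V²
p(T) = T³
c(O) = O*(64 + O) (c(O) = O*(O + 8²) = O*(O + 64) = O*(64 + O))
S = 999 (S = -(-3)³*(64 + (-3)³) = -(-27)*(64 - 27) = -(-27)*37 = -1*(-999) = 999)
1/(f + S) = 1/(-55036 + 999) = 1/(-54037) = -1/54037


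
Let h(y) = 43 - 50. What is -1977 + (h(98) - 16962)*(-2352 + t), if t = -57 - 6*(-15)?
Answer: 39349134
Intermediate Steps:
h(y) = -7
t = 33 (t = -57 + 90 = 33)
-1977 + (h(98) - 16962)*(-2352 + t) = -1977 + (-7 - 16962)*(-2352 + 33) = -1977 - 16969*(-2319) = -1977 + 39351111 = 39349134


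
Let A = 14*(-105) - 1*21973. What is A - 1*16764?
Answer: -40207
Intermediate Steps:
A = -23443 (A = -1470 - 21973 = -23443)
A - 1*16764 = -23443 - 1*16764 = -23443 - 16764 = -40207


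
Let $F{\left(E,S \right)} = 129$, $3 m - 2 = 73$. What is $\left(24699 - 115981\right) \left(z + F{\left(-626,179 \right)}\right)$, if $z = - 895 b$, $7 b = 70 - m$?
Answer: $\frac{3593954904}{7} \approx 5.1342 \cdot 10^{8}$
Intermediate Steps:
$m = 25$ ($m = \frac{2}{3} + \frac{1}{3} \cdot 73 = \frac{2}{3} + \frac{73}{3} = 25$)
$b = \frac{45}{7}$ ($b = \frac{70 - 25}{7} = \frac{1}{7} \cdot 45 = \frac{45}{7} \approx 6.4286$)
$z = - \frac{40275}{7}$ ($z = \left(-895\right) \frac{45}{7} = - \frac{40275}{7} \approx -5753.6$)
$\left(24699 - 115981\right) \left(z + F{\left(-626,179 \right)}\right) = \left(24699 - 115981\right) \left(- \frac{40275}{7} + 129\right) = \left(-91282\right) \left(- \frac{39372}{7}\right) = \frac{3593954904}{7}$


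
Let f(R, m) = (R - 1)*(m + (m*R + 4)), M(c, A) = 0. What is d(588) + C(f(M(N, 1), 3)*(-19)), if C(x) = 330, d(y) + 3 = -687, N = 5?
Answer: -360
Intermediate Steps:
d(y) = -690 (d(y) = -3 - 687 = -690)
f(R, m) = (-1 + R)*(4 + m + R*m) (f(R, m) = (-1 + R)*(m + (R*m + 4)) = (-1 + R)*(m + (4 + R*m)) = (-1 + R)*(4 + m + R*m))
d(588) + C(f(M(N, 1), 3)*(-19)) = -690 + 330 = -360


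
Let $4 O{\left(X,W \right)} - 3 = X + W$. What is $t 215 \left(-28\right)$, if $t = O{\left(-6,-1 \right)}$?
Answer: $6020$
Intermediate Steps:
$O{\left(X,W \right)} = \frac{3}{4} + \frac{W}{4} + \frac{X}{4}$ ($O{\left(X,W \right)} = \frac{3}{4} + \frac{X + W}{4} = \frac{3}{4} + \frac{W + X}{4} = \frac{3}{4} + \left(\frac{W}{4} + \frac{X}{4}\right) = \frac{3}{4} + \frac{W}{4} + \frac{X}{4}$)
$t = -1$ ($t = \frac{3}{4} + \frac{1}{4} \left(-1\right) + \frac{1}{4} \left(-6\right) = \frac{3}{4} - \frac{1}{4} - \frac{3}{2} = -1$)
$t 215 \left(-28\right) = \left(-1\right) 215 \left(-28\right) = \left(-215\right) \left(-28\right) = 6020$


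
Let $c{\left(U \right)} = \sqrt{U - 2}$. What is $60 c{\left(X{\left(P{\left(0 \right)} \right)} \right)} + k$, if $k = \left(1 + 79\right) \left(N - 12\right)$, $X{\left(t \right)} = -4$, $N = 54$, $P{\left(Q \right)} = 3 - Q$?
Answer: $3360 + 60 i \sqrt{6} \approx 3360.0 + 146.97 i$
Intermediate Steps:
$c{\left(U \right)} = \sqrt{-2 + U}$
$k = 3360$ ($k = \left(1 + 79\right) \left(54 - 12\right) = 80 \cdot 42 = 3360$)
$60 c{\left(X{\left(P{\left(0 \right)} \right)} \right)} + k = 60 \sqrt{-2 - 4} + 3360 = 60 \sqrt{-6} + 3360 = 60 i \sqrt{6} + 3360 = 3360 + 60 i \sqrt{6}$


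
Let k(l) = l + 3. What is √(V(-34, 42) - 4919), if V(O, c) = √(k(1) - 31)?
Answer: √(-4919 + 3*I*√3) ≈ 0.037 + 70.136*I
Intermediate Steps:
k(l) = 3 + l
V(O, c) = 3*I*√3 (V(O, c) = √((3 + 1) - 31) = √(4 - 31) = √(-27) = 3*I*√3)
√(V(-34, 42) - 4919) = √(3*I*√3 - 4919) = √(-4919 + 3*I*√3)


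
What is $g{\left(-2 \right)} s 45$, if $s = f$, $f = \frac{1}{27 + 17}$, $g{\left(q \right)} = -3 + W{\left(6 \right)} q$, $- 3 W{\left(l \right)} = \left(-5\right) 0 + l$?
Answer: $\frac{45}{44} \approx 1.0227$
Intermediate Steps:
$W{\left(l \right)} = - \frac{l}{3}$ ($W{\left(l \right)} = - \frac{\left(-5\right) 0 + l}{3} = - \frac{0 + l}{3} = - \frac{l}{3}$)
$g{\left(q \right)} = -3 - 2 q$ ($g{\left(q \right)} = -3 + \left(- \frac{1}{3}\right) 6 q = -3 - 2 q$)
$f = \frac{1}{44} \approx 0.022727$
$s = \frac{1}{44} \approx 0.022727$
$g{\left(-2 \right)} s 45 = \left(-3 - -4\right) \frac{1}{44} \cdot 45 = \left(-3 + 4\right) \frac{1}{44} \cdot 45 = 1 \cdot \frac{1}{44} \cdot 45 = \frac{1}{44} \cdot 45 = \frac{45}{44}$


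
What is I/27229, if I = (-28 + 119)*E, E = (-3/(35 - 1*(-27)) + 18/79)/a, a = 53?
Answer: 79989/7068485026 ≈ 1.1316e-5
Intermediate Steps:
E = 879/259594 (E = (-3/(35 - 1*(-27)) + 18/79)/53 = (-3/(35 + 27) + 18*(1/79))*(1/53) = (-3/62 + 18/79)*(1/53) = (879/4898)*(1/53) = 879/259594 ≈ 0.0033861)
I = 79989/259594 (I = (-28 + 119)*(879/259594) = 91*(879/259594) = 79989/259594 ≈ 0.30813)
I/27229 = (79989/259594)/27229 = (79989/259594)*(1/27229) = 79989/7068485026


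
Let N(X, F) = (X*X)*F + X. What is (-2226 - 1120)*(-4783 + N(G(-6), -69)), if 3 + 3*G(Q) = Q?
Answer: 18091822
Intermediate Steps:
G(Q) = -1 + Q/3
N(X, F) = X + F*X² (N(X, F) = X²*F + X = F*X² + X = X + F*X²)
(-2226 - 1120)*(-4783 + N(G(-6), -69)) = (-2226 - 1120)*(-4783 + (-1 + (⅓)*(-6))*(1 - 69*(-1 + (⅓)*(-6)))) = -3346*(-4783 + (-1 - 2)*(1 - 69*(-1 - 2))) = -3346*(-4783 - 3*(1 - 69*(-3))) = -3346*(-4783 - 3*(1 + 207)) = -3346*(-4783 - 3*208) = -3346*(-4783 - 624) = -3346*(-5407) = 18091822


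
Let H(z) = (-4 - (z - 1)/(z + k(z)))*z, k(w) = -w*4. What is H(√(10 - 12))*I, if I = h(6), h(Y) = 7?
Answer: -7/3 - 77*I*√2/3 ≈ -2.3333 - 36.298*I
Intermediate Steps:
k(w) = -4*w
I = 7
H(z) = z*(-4 + (-1 + z)/(3*z)) (H(z) = (-4 - (z - 1)/(z - 4*z))*z = (-4 - (-1 + z)/((-3*z)))*z = (-4 - (-1 + z)*(-1/(3*z)))*z = (-4 - (-1)*(-1 + z)/(3*z))*z = (-4 + (-1 + z)/(3*z))*z = z*(-4 + (-1 + z)/(3*z)))
H(√(10 - 12))*I = (-⅓ - 11*√(10 - 12)/3)*7 = (-⅓ - 11*I*√2/3)*7 = -7/3 - 77*I*√2/3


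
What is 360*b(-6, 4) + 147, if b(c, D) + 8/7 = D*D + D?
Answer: 48549/7 ≈ 6935.6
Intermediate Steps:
b(c, D) = -8/7 + D + D² (b(c, D) = -8/7 + (D*D + D) = -8/7 + (D² + D) = -8/7 + (D + D²) = -8/7 + D + D²)
360*b(-6, 4) + 147 = 360*(-8/7 + 4 + 4²) + 147 = 360*(-8/7 + 4 + 16) + 147 = 360*(132/7) + 147 = 47520/7 + 147 = 48549/7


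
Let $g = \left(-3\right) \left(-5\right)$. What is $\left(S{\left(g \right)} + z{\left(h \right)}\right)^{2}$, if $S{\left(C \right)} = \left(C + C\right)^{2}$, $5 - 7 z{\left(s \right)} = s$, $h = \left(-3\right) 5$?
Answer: $\frac{39942400}{49} \approx 8.1515 \cdot 10^{5}$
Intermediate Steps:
$g = 15$
$h = -15$
$z{\left(s \right)} = \frac{5}{7} - \frac{s}{7}$
$S{\left(C \right)} = 4 C^{2}$ ($S{\left(C \right)} = \left(2 C\right)^{2} = 4 C^{2}$)
$\left(S{\left(g \right)} + z{\left(h \right)}\right)^{2} = \left(4 \cdot 15^{2} + \left(\frac{5}{7} - - \frac{15}{7}\right)\right)^{2} = \left(4 \cdot 225 + \left(\frac{5}{7} + \frac{15}{7}\right)\right)^{2} = \left(900 + \frac{20}{7}\right)^{2} = \left(\frac{6320}{7}\right)^{2} = \frac{39942400}{49}$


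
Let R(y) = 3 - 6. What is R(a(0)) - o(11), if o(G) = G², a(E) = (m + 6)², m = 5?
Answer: -124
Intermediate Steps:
a(E) = 121 (a(E) = (5 + 6)² = 11² = 121)
R(y) = -3
R(a(0)) - o(11) = -3 - 1*11² = -3 - 1*121 = -3 - 121 = -124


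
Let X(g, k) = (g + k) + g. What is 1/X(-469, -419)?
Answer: -1/1357 ≈ -0.00073692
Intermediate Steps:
X(g, k) = k + 2*g
1/X(-469, -419) = 1/(-419 + 2*(-469)) = 1/(-419 - 938) = 1/(-1357) = -1/1357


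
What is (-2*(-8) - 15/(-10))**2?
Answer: 1225/4 ≈ 306.25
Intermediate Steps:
(-2*(-8) - 15/(-10))**2 = (16 - 15*(-1/10))**2 = (16 + 3/2)**2 = (35/2)**2 = 1225/4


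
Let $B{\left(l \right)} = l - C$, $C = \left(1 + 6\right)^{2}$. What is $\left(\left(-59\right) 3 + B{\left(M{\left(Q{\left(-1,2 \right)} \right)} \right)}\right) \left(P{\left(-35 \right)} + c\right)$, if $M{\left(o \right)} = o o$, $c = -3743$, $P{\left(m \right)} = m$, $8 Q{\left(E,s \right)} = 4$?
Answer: $\frac{1705767}{2} \approx 8.5288 \cdot 10^{5}$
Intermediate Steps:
$Q{\left(E,s \right)} = \frac{1}{2}$ ($Q{\left(E,s \right)} = \frac{1}{8} \cdot 4 = \frac{1}{2}$)
$M{\left(o \right)} = o^{2}$
$C = 49$ ($C = 7^{2} = 49$)
$B{\left(l \right)} = -49 + l$ ($B{\left(l \right)} = l - 49 = -49 + l$)
$\left(\left(-59\right) 3 + B{\left(M{\left(Q{\left(-1,2 \right)} \right)} \right)}\right) \left(P{\left(-35 \right)} + c\right) = \left(\left(-59\right) 3 - \left(49 - \left(\frac{1}{2}\right)^{2}\right)\right) \left(-35 - 3743\right) = \left(-177 + \left(-49 + \frac{1}{4}\right)\right) \left(-3778\right) = \left(-177 - \frac{195}{4}\right) \left(-3778\right) = \left(- \frac{903}{4}\right) \left(-3778\right) = \frac{1705767}{2}$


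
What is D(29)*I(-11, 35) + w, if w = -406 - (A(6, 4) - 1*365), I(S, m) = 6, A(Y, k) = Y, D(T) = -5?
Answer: -77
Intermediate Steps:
w = -47 (w = -406 - (6 - 1*365) = -406 - (6 - 365) = -406 - 1*(-359) = -406 + 359 = -47)
D(29)*I(-11, 35) + w = -5*6 - 47 = -30 - 47 = -77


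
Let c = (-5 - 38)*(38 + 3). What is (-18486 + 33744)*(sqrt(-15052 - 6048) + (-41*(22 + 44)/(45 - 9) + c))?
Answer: -28046747 + 152580*I*sqrt(211) ≈ -2.8047e+7 + 2.2164e+6*I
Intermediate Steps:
c = -1763 (c = -43*41 = -1763)
(-18486 + 33744)*(sqrt(-15052 - 6048) + (-41*(22 + 44)/(45 - 9) + c)) = (-18486 + 33744)*(sqrt(-15052 - 6048) + (-41*(22 + 44)/(45 - 9) - 1763)) = 15258*(sqrt(-21100) + (-2706/36 - 1763)) = 15258*(10*I*sqrt(211) + (-2706/36 - 1763)) = 15258*(10*I*sqrt(211) + (-41*11/6 - 1763)) = 15258*(10*I*sqrt(211) + (-451/6 - 1763)) = 15258*(10*I*sqrt(211) - 11029/6) = 15258*(-11029/6 + 10*I*sqrt(211)) = -28046747 + 152580*I*sqrt(211)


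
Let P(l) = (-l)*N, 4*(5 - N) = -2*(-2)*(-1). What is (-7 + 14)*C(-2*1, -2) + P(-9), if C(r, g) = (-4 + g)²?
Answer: 306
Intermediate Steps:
N = 6 (N = 5 - (-2*(-2))*(-1)/4 = 5 - (-1) = 5 - ¼*(-4) = 5 + 1 = 6)
P(l) = -6*l (P(l) = -l*6 = -6*l)
(-7 + 14)*C(-2*1, -2) + P(-9) = (-7 + 14)*(-4 - 2)² - 6*(-9) = 7*(-6)² + 54 = 7*36 + 54 = 252 + 54 = 306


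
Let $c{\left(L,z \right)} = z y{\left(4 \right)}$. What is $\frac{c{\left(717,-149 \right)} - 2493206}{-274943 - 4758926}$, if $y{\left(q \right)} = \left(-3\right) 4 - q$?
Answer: $\frac{2490822}{5033869} \approx 0.49481$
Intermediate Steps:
$y{\left(q \right)} = -12 - q$
$c{\left(L,z \right)} = - 16 z$ ($c{\left(L,z \right)} = z \left(-12 - 4\right) = z \left(-16\right) = - 16 z$)
$\frac{c{\left(717,-149 \right)} - 2493206}{-274943 - 4758926} = \frac{\left(-16\right) \left(-149\right) - 2493206}{-274943 - 4758926} = \frac{2384 - 2493206}{-5033869} = \left(-2490822\right) \left(- \frac{1}{5033869}\right) = \frac{2490822}{5033869}$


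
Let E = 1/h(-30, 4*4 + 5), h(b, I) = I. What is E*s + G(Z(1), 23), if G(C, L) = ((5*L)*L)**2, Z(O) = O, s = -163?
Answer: 146916362/21 ≈ 6.9960e+6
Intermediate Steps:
G(C, L) = 25*L**4 (G(C, L) = (5*L**2)**2 = 25*L**4)
E = 1/21 (E = 1/(4*4 + 5) = 1/(16 + 5) = 1/21 ≈ 0.047619)
E*s + G(Z(1), 23) = (1/21)*(-163) + 25*23**4 = -163/21 + 25*279841 = -163/21 + 6996025 = 146916362/21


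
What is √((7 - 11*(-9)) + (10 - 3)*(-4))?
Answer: √78 ≈ 8.8318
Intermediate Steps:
√((7 - 11*(-9)) + (10 - 3)*(-4)) = √((7 + 99) + 7*(-4)) = √(106 - 28) = √78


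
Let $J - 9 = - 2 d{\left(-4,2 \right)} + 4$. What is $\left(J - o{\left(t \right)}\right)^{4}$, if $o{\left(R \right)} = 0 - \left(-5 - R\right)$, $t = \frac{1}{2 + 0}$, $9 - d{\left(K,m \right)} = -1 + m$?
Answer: $\frac{83521}{16} \approx 5220.1$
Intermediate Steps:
$d{\left(K,m \right)} = 10 - m$ ($d{\left(K,m \right)} = 9 - \left(-1 + m\right) = 10 - m$)
$t = \frac{1}{2} \approx 0.5$
$J = -3$ ($J = 9 + \left(- 2 \left(10 - 2\right) + 4\right) = 9 + \left(\left(-2\right) 8 + 4\right) = 9 + \left(-16 + 4\right) = 9 - 12 = -3$)
$o{\left(R \right)} = 5 + R$ ($o{\left(R \right)} = 0 + \left(5 + R\right) = 5 + R$)
$\left(J - o{\left(t \right)}\right)^{4} = \left(-3 - \left(5 + \frac{1}{2}\right)\right)^{4} = \left(-3 - \frac{11}{2}\right)^{4} = \left(- \frac{17}{2}\right)^{4} = \frac{83521}{16}$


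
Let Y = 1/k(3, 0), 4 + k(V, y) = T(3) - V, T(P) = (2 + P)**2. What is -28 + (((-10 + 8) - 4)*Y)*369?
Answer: -151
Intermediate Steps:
k(V, y) = 21 - V (k(V, y) = -4 + ((2 + 3)**2 - V) = -4 + (5**2 - V) = -4 + (25 - V) = 21 - V)
Y = 1/18 (Y = 1/(21 - 1*3) = 1/(21 - 3) = 1/18 ≈ 0.055556)
-28 + (((-10 + 8) - 4)*Y)*369 = -28 + (((-10 + 8) - 4)*(1/18))*369 = -28 + ((-2 - 4)*(1/18))*369 = -28 - 6*1/18*369 = -28 - 1/3*369 = -28 - 123 = -151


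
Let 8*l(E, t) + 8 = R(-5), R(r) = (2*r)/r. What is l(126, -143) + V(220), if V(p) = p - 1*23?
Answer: 785/4 ≈ 196.25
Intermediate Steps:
R(r) = 2
l(E, t) = -¾ (l(E, t) = -1 + (⅛)*2 = -1 + ¼ = -¾)
V(p) = -23 + p (V(p) = p - 23 = -23 + p)
l(126, -143) + V(220) = -¾ + (-23 + 220) = -¾ + 197 = 785/4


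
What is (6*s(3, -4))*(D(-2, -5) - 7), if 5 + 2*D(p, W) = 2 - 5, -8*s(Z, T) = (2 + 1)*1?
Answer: 99/4 ≈ 24.750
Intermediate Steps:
s(Z, T) = -3/8 (s(Z, T) = -(2 + 1)/8 = -3/8)
D(p, W) = -4 (D(p, W) = -5/2 + (2 - 5)/2 = -5/2 + (½)*(-3) = -5/2 - 3/2 = -4)
(6*s(3, -4))*(D(-2, -5) - 7) = (6*(-3/8))*(-4 - 7) = -9/4*(-11) = 99/4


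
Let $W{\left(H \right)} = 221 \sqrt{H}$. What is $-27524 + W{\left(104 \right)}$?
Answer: $-27524 + 442 \sqrt{26} \approx -25270.0$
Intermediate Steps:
$-27524 + W{\left(104 \right)} = -27524 + 221 \sqrt{104} = -27524 + 221 \cdot 2 \sqrt{26} = -27524 + 442 \sqrt{26}$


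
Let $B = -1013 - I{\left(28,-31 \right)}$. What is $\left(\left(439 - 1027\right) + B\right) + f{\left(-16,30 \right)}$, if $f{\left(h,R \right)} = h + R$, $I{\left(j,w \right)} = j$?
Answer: $-1615$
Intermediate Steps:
$f{\left(h,R \right)} = R + h$
$B = -1041$ ($B = -1013 - 28 = -1041$)
$\left(\left(439 - 1027\right) + B\right) + f{\left(-16,30 \right)} = \left(\left(439 - 1027\right) - 1041\right) + \left(30 - 16\right) = \left(\left(439 - 1027\right) - 1041\right) + 14 = \left(-588 - 1041\right) + 14 = -1629 + 14 = -1615$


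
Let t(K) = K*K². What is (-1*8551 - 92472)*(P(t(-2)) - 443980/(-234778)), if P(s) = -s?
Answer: -117298007346/117389 ≈ -9.9923e+5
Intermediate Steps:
t(K) = K³
(-1*8551 - 92472)*(P(t(-2)) - 443980/(-234778)) = (-1*8551 - 92472)*(-1*(-2)³ - 443980/(-234778)) = (-8551 - 92472)*(-1*(-8) - 443980*(-1/234778)) = -101023*(8 + 221990/117389) = -101023*1161102/117389 = -117298007346/117389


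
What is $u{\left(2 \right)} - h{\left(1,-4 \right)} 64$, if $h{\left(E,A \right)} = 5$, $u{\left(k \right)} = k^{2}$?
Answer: $-316$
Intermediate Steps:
$u{\left(2 \right)} - h{\left(1,-4 \right)} 64 = 2^{2} - 5 \cdot 64 = 4 - 320 = -316$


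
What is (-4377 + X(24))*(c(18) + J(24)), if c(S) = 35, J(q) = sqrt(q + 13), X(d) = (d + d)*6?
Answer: -143115 - 4089*sqrt(37) ≈ -1.6799e+5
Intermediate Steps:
X(d) = 12*d (X(d) = (2*d)*6 = 12*d)
J(q) = sqrt(13 + q)
(-4377 + X(24))*(c(18) + J(24)) = (-4377 + 12*24)*(35 + sqrt(13 + 24)) = (-4377 + 288)*(35 + sqrt(37)) = -4089*(35 + sqrt(37)) = -143115 - 4089*sqrt(37)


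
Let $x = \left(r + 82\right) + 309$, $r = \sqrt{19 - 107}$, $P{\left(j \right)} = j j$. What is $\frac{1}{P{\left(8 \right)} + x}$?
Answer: $\frac{455}{207113} - \frac{2 i \sqrt{22}}{207113} \approx 0.0021969 - 4.5293 \cdot 10^{-5} i$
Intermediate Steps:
$P{\left(j \right)} = j^{2}$
$r = 2 i \sqrt{22}$ ($r = \sqrt{-88} = 2 i \sqrt{22} \approx 9.3808 i$)
$x = 391 + 2 i \sqrt{22}$ ($x = \left(2 i \sqrt{22} + 82\right) + 309 = \left(82 + 2 i \sqrt{22}\right) + 309 = 391 + 2 i \sqrt{22} \approx 391.0 + 9.3808 i$)
$\frac{1}{P{\left(8 \right)} + x} = \frac{1}{8^{2} + \left(391 + 2 i \sqrt{22}\right)} = \frac{1}{64 + \left(391 + 2 i \sqrt{22}\right)} = \frac{1}{455 + 2 i \sqrt{22}}$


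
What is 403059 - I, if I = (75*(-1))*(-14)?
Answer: 402009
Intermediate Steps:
I = 1050 (I = -75*(-14) = 1050)
403059 - I = 403059 - 1*1050 = 403059 - 1050 = 402009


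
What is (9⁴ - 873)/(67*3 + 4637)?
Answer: 2844/2419 ≈ 1.1757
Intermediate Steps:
(9⁴ - 873)/(67*3 + 4637) = (6561 - 873)/(201 + 4637) = 5688/4838 = 5688*(1/4838) = 2844/2419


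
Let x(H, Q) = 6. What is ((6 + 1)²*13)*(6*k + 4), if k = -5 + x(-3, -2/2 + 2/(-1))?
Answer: 6370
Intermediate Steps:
k = 1 (k = -5 + 6 = 1)
((6 + 1)²*13)*(6*k + 4) = ((6 + 1)²*13)*(6*1 + 4) = (7²*13)*(6 + 4) = (49*13)*10 = 637*10 = 6370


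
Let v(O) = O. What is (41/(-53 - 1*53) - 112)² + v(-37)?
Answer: 141503837/11236 ≈ 12594.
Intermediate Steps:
(41/(-53 - 1*53) - 112)² + v(-37) = (41/(-53 - 1*53) - 112)² - 37 = (41/(-53 - 53) - 112)² - 37 = (41/(-106) - 112)² - 37 = (41*(-1/106) - 112)² - 37 = (-41/106 - 112)² - 37 = (-11913/106)² - 37 = 141919569/11236 - 37 = 141503837/11236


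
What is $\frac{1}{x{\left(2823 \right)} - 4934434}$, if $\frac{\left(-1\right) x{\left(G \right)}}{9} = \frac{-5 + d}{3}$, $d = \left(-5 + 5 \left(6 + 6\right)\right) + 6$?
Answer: $- \frac{1}{4934602} \approx -2.0265 \cdot 10^{-7}$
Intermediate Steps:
$d = 61$ ($d = \left(-5 + 5 \cdot 12\right) + 6 = \left(-5 + 60\right) + 6 = 55 + 6 = 61$)
$x{\left(G \right)} = -168$ ($x{\left(G \right)} = - 9 \frac{-5 + 61}{3} = - 9 \cdot \frac{1}{3} \cdot 56 = \left(-9\right) \frac{56}{3} = -168$)
$\frac{1}{x{\left(2823 \right)} - 4934434} = \frac{1}{-168 - 4934434} = \frac{1}{-4934602} = - \frac{1}{4934602}$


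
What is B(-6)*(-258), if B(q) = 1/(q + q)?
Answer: 43/2 ≈ 21.500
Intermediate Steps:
B(q) = 1/(2*q)
B(-6)*(-258) = ((½)/(-6))*(-258) = ((½)*(-⅙))*(-258) = -1/12*(-258) = 43/2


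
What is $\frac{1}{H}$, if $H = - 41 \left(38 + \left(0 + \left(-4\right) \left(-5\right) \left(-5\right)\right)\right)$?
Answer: $\frac{1}{2542} \approx 0.00039339$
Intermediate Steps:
$H = 2542$ ($H = - 41 \left(38 + \left(0 + 20 \left(-5\right)\right)\right) = - 41 \left(38 + \left(0 - 100\right)\right) = - 41 \left(38 - 100\right) = - 41 \left(-62\right) = \left(-1\right) \left(-2542\right) = 2542$)
$\frac{1}{H} = \frac{1}{2542}$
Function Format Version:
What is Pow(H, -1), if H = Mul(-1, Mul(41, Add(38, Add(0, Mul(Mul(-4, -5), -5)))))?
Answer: Rational(1, 2542) ≈ 0.00039339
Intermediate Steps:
H = 2542 (H = Mul(-1, Mul(41, Add(38, Add(0, Mul(20, -5))))) = Mul(-1, Mul(41, Add(38, Add(0, -100)))) = Mul(-1, Mul(41, Add(38, -100))) = Mul(-1, Mul(41, -62)) = Mul(-1, -2542) = 2542)
Pow(H, -1) = Pow(2542, -1) = Rational(1, 2542)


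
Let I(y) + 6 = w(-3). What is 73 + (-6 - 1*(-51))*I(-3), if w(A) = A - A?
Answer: -197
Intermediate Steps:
w(A) = 0
I(y) = -6 (I(y) = -6 + 0 = -6)
73 + (-6 - 1*(-51))*I(-3) = 73 + (-6 - 1*(-51))*(-6) = 73 + (-6 + 51)*(-6) = 73 + 45*(-6) = 73 - 270 = -197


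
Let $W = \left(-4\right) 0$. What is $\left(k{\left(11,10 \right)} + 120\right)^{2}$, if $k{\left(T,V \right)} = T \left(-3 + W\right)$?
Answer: $7569$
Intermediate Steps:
$W = 0$
$k{\left(T,V \right)} = - 3 T$ ($k{\left(T,V \right)} = T \left(-3 + 0\right) = T \left(-3\right) = - 3 T$)
$\left(k{\left(11,10 \right)} + 120\right)^{2} = \left(\left(-3\right) 11 + 120\right)^{2} = \left(-33 + 120\right)^{2} = 87^{2} = 7569$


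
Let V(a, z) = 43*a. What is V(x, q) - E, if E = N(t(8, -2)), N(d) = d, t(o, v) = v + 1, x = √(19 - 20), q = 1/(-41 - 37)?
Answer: 1 + 43*I ≈ 1.0 + 43.0*I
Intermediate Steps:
q = -1/78 (q = 1/(-78) = -1/78 ≈ -0.012821)
x = I (x = √(-1) = I ≈ 1.0*I)
t(o, v) = 1 + v
E = -1 (E = 1 - 2 = -1)
V(x, q) - E = 43*I - 1*(-1) = 43*I + 1 = 1 + 43*I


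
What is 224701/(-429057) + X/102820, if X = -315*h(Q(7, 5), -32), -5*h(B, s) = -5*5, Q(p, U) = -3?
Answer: -4755904319/8823128148 ≈ -0.53903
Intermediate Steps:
h(B, s) = 5 (h(B, s) = -(-1)*5 = -1/5*(-25) = 5)
X = -1575 (X = -315*5 = -1575)
224701/(-429057) + X/102820 = 224701/(-429057) - 1575/102820 = 224701*(-1/429057) - 1575*1/102820 = -224701/429057 - 315/20564 = -4755904319/8823128148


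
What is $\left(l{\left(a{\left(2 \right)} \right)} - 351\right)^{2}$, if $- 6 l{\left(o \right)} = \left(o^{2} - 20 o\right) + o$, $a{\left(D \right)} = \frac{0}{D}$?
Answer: $123201$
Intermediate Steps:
$a{\left(D \right)} = 0$
$l{\left(o \right)} = - \frac{o^{2}}{6} + \frac{19 o}{6}$ ($l{\left(o \right)} = - \frac{\left(o^{2} - 20 o\right) + o}{6} = - \frac{o^{2} - 19 o}{6} = - \frac{o^{2}}{6} + \frac{19 o}{6}$)
$\left(l{\left(a{\left(2 \right)} \right)} - 351\right)^{2} = \left(\frac{1}{6} \cdot 0 \left(19 - 0\right) - 351\right)^{2} = \left(\frac{1}{6} \cdot 0 \left(19 + 0\right) - 351\right)^{2} = \left(\frac{1}{6} \cdot 0 \cdot 19 - 351\right)^{2} = \left(0 - 351\right)^{2} = \left(-351\right)^{2} = 123201$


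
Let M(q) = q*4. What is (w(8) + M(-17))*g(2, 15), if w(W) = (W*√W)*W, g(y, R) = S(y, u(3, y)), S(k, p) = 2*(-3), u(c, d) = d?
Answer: 408 - 768*√2 ≈ -678.12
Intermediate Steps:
S(k, p) = -6
g(y, R) = -6
w(W) = W^(5/2) (w(W) = W^(3/2)*W = W^(5/2))
M(q) = 4*q
(w(8) + M(-17))*g(2, 15) = (8^(5/2) + 4*(-17))*(-6) = (128*√2 - 68)*(-6) = (-68 + 128*√2)*(-6) = 408 - 768*√2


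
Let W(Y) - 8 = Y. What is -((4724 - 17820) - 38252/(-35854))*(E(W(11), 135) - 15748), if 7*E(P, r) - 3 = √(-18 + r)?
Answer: -25877512677778/125489 + 704258598*√13/125489 ≈ -2.0619e+8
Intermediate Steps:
W(Y) = 8 + Y
E(P, r) = 3/7 + √(-18 + r)/7
-((4724 - 17820) - 38252/(-35854))*(E(W(11), 135) - 15748) = -((4724 - 17820) - 38252/(-35854))*((3/7 + √(-18 + 135)/7) - 15748) = -(-13096 - 38252*(-1/35854))*((3/7 + √117/7) - 15748) = -(-13096 + 19126/17927)*((3/7 + (3*√13)/7) - 15748) = -(-234752866)*((3/7 + 3*√13/7) - 15748)/17927 = -(-234752866)*(-110233/7 + 3*√13/7)/17927 = -(25877512677778/125489 - 704258598*√13/125489) = -25877512677778/125489 + 704258598*√13/125489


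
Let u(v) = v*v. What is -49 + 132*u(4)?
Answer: 2063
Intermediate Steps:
u(v) = v²
-49 + 132*u(4) = -49 + 132*4² = -49 + 132*16 = -49 + 2112 = 2063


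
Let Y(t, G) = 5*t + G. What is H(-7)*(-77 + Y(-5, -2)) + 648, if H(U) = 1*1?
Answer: 544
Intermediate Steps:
Y(t, G) = G + 5*t
H(U) = 1
H(-7)*(-77 + Y(-5, -2)) + 648 = 1*(-77 + (-2 + 5*(-5))) + 648 = 1*(-77 + (-2 - 25)) + 648 = 1*(-77 - 27) + 648 = 1*(-104) + 648 = -104 + 648 = 544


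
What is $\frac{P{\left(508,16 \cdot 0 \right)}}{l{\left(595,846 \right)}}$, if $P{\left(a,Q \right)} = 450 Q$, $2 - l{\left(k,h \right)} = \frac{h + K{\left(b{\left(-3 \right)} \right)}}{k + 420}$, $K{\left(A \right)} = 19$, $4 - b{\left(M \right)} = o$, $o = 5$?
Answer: $0$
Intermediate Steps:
$b{\left(M \right)} = -1$ ($b{\left(M \right)} = 4 - 5 = -1$)
$l{\left(k,h \right)} = 2 - \frac{19 + h}{420 + k}$ ($l{\left(k,h \right)} = 2 - \frac{h + 19}{k + 420} = 2 - \frac{19 + h}{420 + k}$)
$\frac{P{\left(508,16 \cdot 0 \right)}}{l{\left(595,846 \right)}} = \frac{450 \cdot 16 \cdot 0}{\frac{1}{420 + 595} \left(821 - 846 + 2 \cdot 595\right)} = \frac{450 \cdot 0}{\frac{1}{1015} \left(821 - 846 + 1190\right)} = \frac{0}{\frac{1}{1015} \cdot 1165} = \frac{0}{\frac{233}{203}} = 0 \cdot \frac{203}{233} = 0$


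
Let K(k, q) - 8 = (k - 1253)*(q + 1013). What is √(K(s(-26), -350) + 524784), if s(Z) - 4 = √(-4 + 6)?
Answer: √(-303295 + 663*√2) ≈ 549.87*I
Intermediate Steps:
s(Z) = 4 + √2 (s(Z) = 4 + √(-4 + 6) = 4 + √2)
K(k, q) = 8 + (-1253 + k)*(1013 + q) (K(k, q) = 8 + (k - 1253)*(q + 1013) = 8 + (-1253 + k)*(1013 + q))
√(K(s(-26), -350) + 524784) = √((-1269281 - 1253*(-350) + 1013*(4 + √2) + (4 + √2)*(-350)) + 524784) = √((-1269281 + 438550 + (4052 + 1013*√2) + (-1400 - 350*√2)) + 524784) = √((-828079 + 663*√2) + 524784) = √(-303295 + 663*√2)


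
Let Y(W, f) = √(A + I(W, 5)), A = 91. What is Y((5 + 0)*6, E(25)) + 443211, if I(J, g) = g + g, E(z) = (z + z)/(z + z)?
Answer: 443211 + √101 ≈ 4.4322e+5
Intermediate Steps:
E(z) = 1 (E(z) = (2*z)/((2*z)) = (2*z)*(1/(2*z)) = 1)
I(J, g) = 2*g
Y(W, f) = √101 (Y(W, f) = √(91 + 2*5) = √(91 + 10) = √101)
Y((5 + 0)*6, E(25)) + 443211 = √101 + 443211 = 443211 + √101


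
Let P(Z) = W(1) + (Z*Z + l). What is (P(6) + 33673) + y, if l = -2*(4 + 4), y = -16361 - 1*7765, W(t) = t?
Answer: 9568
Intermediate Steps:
y = -24126 (y = -16361 - 7765 = -24126)
l = -16 (l = -2*8 = -16)
P(Z) = -15 + Z² (P(Z) = 1 + (Z*Z - 16) = 1 + (Z² - 16) = 1 + (-16 + Z²) = -15 + Z²)
(P(6) + 33673) + y = ((-15 + 6²) + 33673) - 24126 = ((-15 + 36) + 33673) - 24126 = (21 + 33673) - 24126 = 33694 - 24126 = 9568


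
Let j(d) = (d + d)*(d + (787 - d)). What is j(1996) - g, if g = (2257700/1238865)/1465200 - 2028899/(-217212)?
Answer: 11220174424977188449/3571376483565 ≈ 3.1417e+6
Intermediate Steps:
j(d) = 1574*d (j(d) = (2*d)*787 = 1574*d)
g = 33358944906311/3571376483565 (g = (2257700*(1/1238865))*(1/1465200) - 2028899*(-1/217212) = (451540/247773)*(1/1465200) + 88213/9444 = 22577/18151849980 + 88213/9444 = 33358944906311/3571376483565 ≈ 9.3406)
j(1996) - g = 1574*1996 - 1*33358944906311/3571376483565 = 3141704 - 33358944906311/3571376483565 = 11220174424977188449/3571376483565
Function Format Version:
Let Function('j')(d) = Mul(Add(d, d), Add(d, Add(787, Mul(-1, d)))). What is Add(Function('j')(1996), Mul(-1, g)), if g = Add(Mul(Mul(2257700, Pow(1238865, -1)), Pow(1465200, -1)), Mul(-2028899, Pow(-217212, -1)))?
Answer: Rational(11220174424977188449, 3571376483565) ≈ 3.1417e+6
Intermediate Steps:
Function('j')(d) = Mul(1574, d) (Function('j')(d) = Mul(Mul(2, d), 787) = Mul(1574, d))
g = Rational(33358944906311, 3571376483565) (g = Add(Mul(Mul(2257700, Rational(1, 1238865)), Rational(1, 1465200)), Mul(-2028899, Rational(-1, 217212))) = Add(Mul(Rational(451540, 247773), Rational(1, 1465200)), Rational(88213, 9444)) = Add(Rational(22577, 18151849980), Rational(88213, 9444)) = Rational(33358944906311, 3571376483565) ≈ 9.3406)
Add(Function('j')(1996), Mul(-1, g)) = Add(Mul(1574, 1996), Mul(-1, Rational(33358944906311, 3571376483565))) = Add(3141704, Rational(-33358944906311, 3571376483565)) = Rational(11220174424977188449, 3571376483565)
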